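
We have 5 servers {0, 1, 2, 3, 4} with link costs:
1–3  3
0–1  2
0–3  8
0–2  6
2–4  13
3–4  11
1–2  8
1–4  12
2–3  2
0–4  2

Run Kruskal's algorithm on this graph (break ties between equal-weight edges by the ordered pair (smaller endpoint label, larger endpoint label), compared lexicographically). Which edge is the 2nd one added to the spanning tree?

Sort edges by weight, then run Kruskal:
0–1 (2): add — endpoints in different components.
0–4 (2): add — endpoints in different components.
2–3 (2): add — endpoints in different components.
1–3 (3): add — endpoints in different components.
The 2nd edge added is 0–4.

0-4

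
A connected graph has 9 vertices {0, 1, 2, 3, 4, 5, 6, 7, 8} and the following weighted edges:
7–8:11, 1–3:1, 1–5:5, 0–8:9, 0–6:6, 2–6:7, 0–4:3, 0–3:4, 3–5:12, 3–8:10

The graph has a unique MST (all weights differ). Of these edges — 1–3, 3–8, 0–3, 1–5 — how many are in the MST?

3

Kruskal's algorithm — process edges by increasing weight (ties by edge label):
1–3 (1): add — endpoints in different components.
0–4 (3): add — endpoints in different components.
0–3 (4): add — endpoints in different components.
1–5 (5): add — endpoints in different components.
0–6 (6): add — endpoints in different components.
2–6 (7): add — endpoints in different components.
0–8 (9): add — endpoints in different components.
3–8 (10): skip — 3 and 8 already connected.
7–8 (11): add — endpoints in different components.
MST edge set: {1–3, 0–4, 0–3, 1–5, 0–6, 2–6, 0–8, 7–8}.
Of the listed edges, {1–3, 0–3, 1–5} are in the MST → 3.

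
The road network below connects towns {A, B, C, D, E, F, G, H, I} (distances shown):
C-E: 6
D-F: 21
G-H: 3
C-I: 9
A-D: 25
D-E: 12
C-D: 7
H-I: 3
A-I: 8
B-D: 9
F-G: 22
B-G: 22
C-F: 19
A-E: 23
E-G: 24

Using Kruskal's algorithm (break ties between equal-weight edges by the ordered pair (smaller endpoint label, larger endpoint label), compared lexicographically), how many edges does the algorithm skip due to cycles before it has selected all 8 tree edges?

1

Kruskal's algorithm — process edges by increasing weight (ties by edge label):
G-H (3): add — endpoints in different components.
H-I (3): add — endpoints in different components.
C-E (6): add — endpoints in different components.
C-D (7): add — endpoints in different components.
A-I (8): add — endpoints in different components.
B-D (9): add — endpoints in different components.
C-I (9): add — endpoints in different components.
D-E (12): skip — D and E already connected.
C-F (19): add — endpoints in different components.
Edges rejected before the tree was complete: 1.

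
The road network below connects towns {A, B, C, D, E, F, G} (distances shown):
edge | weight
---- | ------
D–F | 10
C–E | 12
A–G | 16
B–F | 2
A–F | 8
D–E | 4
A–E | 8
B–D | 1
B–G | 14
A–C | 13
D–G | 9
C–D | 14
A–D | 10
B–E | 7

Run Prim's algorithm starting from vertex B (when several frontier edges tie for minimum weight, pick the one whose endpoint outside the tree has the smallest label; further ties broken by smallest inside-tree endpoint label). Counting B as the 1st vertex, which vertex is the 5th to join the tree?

A

Prim's algorithm from B:
Step 1: frontier [B–D 1, B–F 2, B–E 7, B–G 14] → take B–D (1); add D.
Step 2: frontier [B–F 2, B–E 7, B–G 14, D–E 4, D–G 9, A–D 10, D–F 10, C–D 14] → take B–F (2); add F.
Step 3: frontier [B–E 7, B–G 14, D–E 4, D–G 9, A–D 10, C–D 14, A–F 8] → take D–E (4); add E.
Step 4: frontier [B–G 14, D–G 9, A–D 10, C–D 14, A–E 8, C–E 12, A–F 8] → take A–E (8); add A.
Step 5: frontier [A–C 13, A–G 16, B–G 14, D–G 9, C–D 14, C–E 12] → take D–G (9); add G.
Step 6: frontier [A–C 13, C–D 14, C–E 12] → take C–E (12); add C.
Vertex order: B, D, F, E, A, G, C. The 5th vertex is A.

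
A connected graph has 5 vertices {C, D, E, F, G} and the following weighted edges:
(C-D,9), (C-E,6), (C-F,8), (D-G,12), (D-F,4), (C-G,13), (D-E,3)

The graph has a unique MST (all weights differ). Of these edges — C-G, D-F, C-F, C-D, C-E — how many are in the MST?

Sort edges by weight, then run Kruskal:
D-E (3): add. Components now {C} {D,E} {F} {G}
D-F (4): add. Components now {C} {D,E,F} {G}
C-E (6): add. Components now {C,D,E,F} {G}
C-F (8): skip — C and F already connected.
C-D (9): skip — C and D already connected.
D-G (12): add. Components now {C,D,E,F,G}
MST edge set: {D-E, D-F, C-E, D-G}.
Of the listed edges, {D-F, C-E} are in the MST → 2.

2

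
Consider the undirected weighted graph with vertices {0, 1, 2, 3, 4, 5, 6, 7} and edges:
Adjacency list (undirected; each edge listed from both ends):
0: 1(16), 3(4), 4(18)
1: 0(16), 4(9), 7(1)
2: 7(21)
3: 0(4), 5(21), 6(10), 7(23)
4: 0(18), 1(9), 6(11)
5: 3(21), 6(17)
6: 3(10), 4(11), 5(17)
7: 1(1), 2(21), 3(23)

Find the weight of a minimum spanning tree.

73

Kruskal's algorithm — process edges by increasing weight (ties by edge label):
1-7 (1): add — endpoints in different components.
0-3 (4): add — endpoints in different components.
1-4 (9): add — endpoints in different components.
3-6 (10): add — endpoints in different components.
4-6 (11): add — endpoints in different components.
0-1 (16): skip — 0 and 1 already connected.
5-6 (17): add — endpoints in different components.
0-4 (18): skip — 0 and 4 already connected.
2-7 (21): add — endpoints in different components.
MST edges: 1-7, 0-3, 1-4, 3-6, 4-6, 5-6, 2-7; total weight 1+4+9+10+11+17+21 = 73.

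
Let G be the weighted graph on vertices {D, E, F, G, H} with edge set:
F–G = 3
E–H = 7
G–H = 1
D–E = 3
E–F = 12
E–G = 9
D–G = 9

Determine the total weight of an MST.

Kruskal: consider edges lightest-first.
G–H (1): add. Components now {D} {E} {F} {G,H}
D–E (3): add. Components now {D,E} {F} {G,H}
F–G (3): add. Components now {D,E} {F,G,H}
E–H (7): add. Components now {D,E,F,G,H}
MST edges: G–H, D–E, F–G, E–H; total weight 1+3+3+7 = 14.

14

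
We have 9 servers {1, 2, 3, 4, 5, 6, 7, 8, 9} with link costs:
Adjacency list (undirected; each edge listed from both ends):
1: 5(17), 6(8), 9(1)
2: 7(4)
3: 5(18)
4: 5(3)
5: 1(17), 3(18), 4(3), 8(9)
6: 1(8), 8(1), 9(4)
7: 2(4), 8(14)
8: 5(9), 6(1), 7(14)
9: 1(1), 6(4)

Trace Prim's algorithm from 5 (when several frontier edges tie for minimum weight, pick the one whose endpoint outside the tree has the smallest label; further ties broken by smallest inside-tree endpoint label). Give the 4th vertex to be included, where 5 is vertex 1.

Grow the tree from 5 using Prim:
Step 1: frontier [4—5 3, 5—8 9, 1—5 17, 3—5 18] → take 4—5 (3); add 4.
Step 2: frontier [5—8 9, 1—5 17, 3—5 18] → take 5—8 (9); add 8.
Step 3: frontier [1—5 17, 3—5 18, 6—8 1, 7—8 14] → take 6—8 (1); add 6.
Step 4: frontier [1—5 17, 3—5 18, 6—9 4, 1—6 8, 7—8 14] → take 6—9 (4); add 9.
Step 5: frontier [1—5 17, 3—5 18, 1—6 8, 7—8 14, 1—9 1] → take 1—9 (1); add 1.
Step 6: frontier [3—5 18, 7—8 14] → take 7—8 (14); add 7.
Step 7: frontier [3—5 18, 2—7 4] → take 2—7 (4); add 2.
Step 8: frontier [3—5 18] → take 3—5 (18); add 3.
Vertex order: 5, 4, 8, 6, 9, 1, 7, 2, 3. The 4th vertex is 6.

6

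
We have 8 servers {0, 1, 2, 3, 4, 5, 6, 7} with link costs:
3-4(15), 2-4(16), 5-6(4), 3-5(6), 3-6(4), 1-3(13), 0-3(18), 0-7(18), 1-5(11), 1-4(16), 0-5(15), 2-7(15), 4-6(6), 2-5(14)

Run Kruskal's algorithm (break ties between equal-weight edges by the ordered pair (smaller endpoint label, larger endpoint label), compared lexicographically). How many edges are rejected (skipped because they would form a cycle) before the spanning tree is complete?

2

Sort edges by weight, then run Kruskal:
3-6 (4): add — endpoints in different components.
5-6 (4): add — endpoints in different components.
3-5 (6): skip — 3 and 5 already connected.
4-6 (6): add — endpoints in different components.
1-5 (11): add — endpoints in different components.
1-3 (13): skip — 1 and 3 already connected.
2-5 (14): add — endpoints in different components.
0-5 (15): add — endpoints in different components.
2-7 (15): add — endpoints in different components.
Edges rejected before the tree was complete: 2.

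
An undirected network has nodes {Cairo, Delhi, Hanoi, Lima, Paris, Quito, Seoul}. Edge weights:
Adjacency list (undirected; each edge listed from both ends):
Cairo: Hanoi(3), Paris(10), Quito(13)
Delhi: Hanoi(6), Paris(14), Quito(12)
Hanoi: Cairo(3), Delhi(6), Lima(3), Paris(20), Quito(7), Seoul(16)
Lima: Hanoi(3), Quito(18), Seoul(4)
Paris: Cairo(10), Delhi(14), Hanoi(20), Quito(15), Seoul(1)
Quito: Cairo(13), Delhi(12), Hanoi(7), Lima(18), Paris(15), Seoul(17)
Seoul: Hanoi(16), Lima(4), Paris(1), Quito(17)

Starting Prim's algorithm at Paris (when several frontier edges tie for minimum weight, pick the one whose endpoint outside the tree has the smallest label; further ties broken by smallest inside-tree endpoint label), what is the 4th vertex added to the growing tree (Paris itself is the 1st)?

Hanoi

Prim's algorithm from Paris:
Step 1: cheapest edge leaving the tree is Paris–Seoul (1); add Seoul.
Step 2: cheapest edge leaving the tree is Lima–Seoul (4); add Lima.
Step 3: cheapest edge leaving the tree is Hanoi–Lima (3); add Hanoi.
Step 4: cheapest edge leaving the tree is Cairo–Hanoi (3); add Cairo.
Step 5: cheapest edge leaving the tree is Delhi–Hanoi (6); add Delhi.
Step 6: cheapest edge leaving the tree is Hanoi–Quito (7); add Quito.
Vertex order: Paris, Seoul, Lima, Hanoi, Cairo, Delhi, Quito. The 4th vertex is Hanoi.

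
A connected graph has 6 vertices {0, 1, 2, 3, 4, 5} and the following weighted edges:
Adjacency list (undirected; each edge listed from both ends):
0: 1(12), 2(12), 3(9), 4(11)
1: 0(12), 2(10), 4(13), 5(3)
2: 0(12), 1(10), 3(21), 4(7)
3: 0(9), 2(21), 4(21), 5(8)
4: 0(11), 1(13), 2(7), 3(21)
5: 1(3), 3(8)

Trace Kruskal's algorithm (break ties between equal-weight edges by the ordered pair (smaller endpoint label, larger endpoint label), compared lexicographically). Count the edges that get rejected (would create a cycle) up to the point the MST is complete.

0

Sort edges by weight, then run Kruskal:
1-5 (3): add. Components now {0} {1,5} {2} {3} {4}
2-4 (7): add. Components now {0} {1,5} {2,4} {3}
3-5 (8): add. Components now {0} {1,3,5} {2,4}
0-3 (9): add. Components now {0,1,3,5} {2,4}
1-2 (10): add. Components now {0,1,2,3,4,5}
Edges rejected before the tree was complete: 0.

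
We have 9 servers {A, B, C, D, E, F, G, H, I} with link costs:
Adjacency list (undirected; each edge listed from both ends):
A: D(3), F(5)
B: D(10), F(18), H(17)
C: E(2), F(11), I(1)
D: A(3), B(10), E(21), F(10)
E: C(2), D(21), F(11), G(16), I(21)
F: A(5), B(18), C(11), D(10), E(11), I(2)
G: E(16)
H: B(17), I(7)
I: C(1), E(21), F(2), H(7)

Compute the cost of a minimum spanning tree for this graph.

46

Prim, starting at D.
Step 1: cheapest edge leaving the tree is A-D (3); add A.
Step 2: cheapest edge leaving the tree is A-F (5); add F.
Step 3: cheapest edge leaving the tree is F-I (2); add I.
Step 4: cheapest edge leaving the tree is C-I (1); add C.
Step 5: cheapest edge leaving the tree is C-E (2); add E.
Step 6: cheapest edge leaving the tree is H-I (7); add H.
Step 7: cheapest edge leaving the tree is B-D (10); add B.
Step 8: cheapest edge leaving the tree is E-G (16); add G.
MST edges: A-D, A-F, F-I, C-I, C-E, H-I, B-D, E-G; total weight 3+5+2+1+2+7+10+16 = 46.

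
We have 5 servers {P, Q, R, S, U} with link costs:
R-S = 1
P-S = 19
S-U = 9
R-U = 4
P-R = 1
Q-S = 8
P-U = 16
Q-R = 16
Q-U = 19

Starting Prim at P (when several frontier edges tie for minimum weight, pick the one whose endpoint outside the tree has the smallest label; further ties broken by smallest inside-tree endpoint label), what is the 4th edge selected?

Prim, starting at P.
Step 1: frontier [P-R 1, P-U 16, P-S 19] → take P-R (1); add R.
Step 2: frontier [P-U 16, P-S 19, R-S 1, R-U 4, Q-R 16] → take R-S (1); add S.
Step 3: frontier [P-U 16, R-U 4, Q-R 16, Q-S 8, S-U 9] → take R-U (4); add U.
Step 4: frontier [Q-R 16, Q-S 8, Q-U 19] → take Q-S (8); add Q.
The 4th edge added is Q-S.

Q-S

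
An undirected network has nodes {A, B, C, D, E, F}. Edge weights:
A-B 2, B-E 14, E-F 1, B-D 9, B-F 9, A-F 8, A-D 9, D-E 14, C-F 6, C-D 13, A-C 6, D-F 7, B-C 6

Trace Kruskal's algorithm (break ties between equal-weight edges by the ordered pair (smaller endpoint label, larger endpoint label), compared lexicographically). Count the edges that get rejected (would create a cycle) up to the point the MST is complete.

1

Kruskal: consider edges lightest-first.
E-F (1): add — endpoints in different components.
A-B (2): add — endpoints in different components.
A-C (6): add — endpoints in different components.
B-C (6): skip — B and C already connected.
C-F (6): add — endpoints in different components.
D-F (7): add — endpoints in different components.
Edges rejected before the tree was complete: 1.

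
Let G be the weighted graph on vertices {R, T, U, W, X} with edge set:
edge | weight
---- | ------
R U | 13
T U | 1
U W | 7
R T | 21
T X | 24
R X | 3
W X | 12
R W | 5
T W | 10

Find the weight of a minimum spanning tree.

16

Sort edges by weight, then run Kruskal:
T U (1): add. Components now {R} {W} {X} {T,U}
R X (3): add. Components now {R,X} {W} {T,U}
R W (5): add. Components now {R,W,X} {T,U}
U W (7): add. Components now {R,T,U,W,X}
MST edges: T U, R X, R W, U W; total weight 1+3+5+7 = 16.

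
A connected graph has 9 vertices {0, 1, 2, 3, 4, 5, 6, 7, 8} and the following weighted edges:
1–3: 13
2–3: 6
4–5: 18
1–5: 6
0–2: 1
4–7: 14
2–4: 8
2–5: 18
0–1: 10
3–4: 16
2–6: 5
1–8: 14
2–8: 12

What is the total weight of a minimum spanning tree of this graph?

62

Kruskal: consider edges lightest-first.
0–2 (1): add — endpoints in different components.
2–6 (5): add — endpoints in different components.
1–5 (6): add — endpoints in different components.
2–3 (6): add — endpoints in different components.
2–4 (8): add — endpoints in different components.
0–1 (10): add — endpoints in different components.
2–8 (12): add — endpoints in different components.
1–3 (13): skip — 1 and 3 already connected.
1–8 (14): skip — 1 and 8 already connected.
4–7 (14): add — endpoints in different components.
MST edges: 0–2, 2–6, 1–5, 2–3, 2–4, 0–1, 2–8, 4–7; total weight 1+5+6+6+8+10+12+14 = 62.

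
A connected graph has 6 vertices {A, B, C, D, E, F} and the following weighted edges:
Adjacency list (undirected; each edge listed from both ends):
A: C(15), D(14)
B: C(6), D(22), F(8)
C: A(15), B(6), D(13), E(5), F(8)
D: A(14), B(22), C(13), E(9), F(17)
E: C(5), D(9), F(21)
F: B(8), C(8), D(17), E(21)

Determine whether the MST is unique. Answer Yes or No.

Kruskal's algorithm — process edges by increasing weight (ties by edge label):
C-E (5): add. Components now {A} {B} {C,E} {D} {F}
B-C (6): add. Components now {A} {B,C,E} {D} {F}
B-F (8): add. Components now {A} {B,C,E,F} {D}
C-F (8): skip — C and F already connected.
D-E (9): add. Components now {A} {B,C,D,E,F}
C-D (13): skip — C and D already connected.
A-D (14): add. Components now {A,B,C,D,E,F}
Non-tree edge C-F has weight 8, equal to the heaviest edge on its tree cycle — swapping gives another MST of the same weight. Not unique.

No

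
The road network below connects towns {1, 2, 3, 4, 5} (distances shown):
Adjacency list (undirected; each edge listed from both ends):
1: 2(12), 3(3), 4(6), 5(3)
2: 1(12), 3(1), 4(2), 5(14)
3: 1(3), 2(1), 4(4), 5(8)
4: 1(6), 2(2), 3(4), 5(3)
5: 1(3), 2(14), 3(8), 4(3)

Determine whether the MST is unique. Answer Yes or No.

No

Sort edges by weight, then run Kruskal:
2 3 (1): add — endpoints in different components.
2 4 (2): add — endpoints in different components.
1 3 (3): add — endpoints in different components.
1 5 (3): add — endpoints in different components.
Non-tree edge 4 5 has weight 3, equal to the heaviest edge on its tree cycle — swapping gives another MST of the same weight. Not unique.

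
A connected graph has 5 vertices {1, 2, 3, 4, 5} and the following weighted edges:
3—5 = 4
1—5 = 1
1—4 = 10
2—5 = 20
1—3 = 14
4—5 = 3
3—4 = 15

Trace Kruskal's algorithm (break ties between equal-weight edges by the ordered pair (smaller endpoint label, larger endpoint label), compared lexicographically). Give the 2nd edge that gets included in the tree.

4-5

Kruskal: consider edges lightest-first.
1—5 (1): add — endpoints in different components.
4—5 (3): add — endpoints in different components.
3—5 (4): add — endpoints in different components.
1—4 (10): skip — 1 and 4 already connected.
1—3 (14): skip — 1 and 3 already connected.
3—4 (15): skip — 3 and 4 already connected.
2—5 (20): add — endpoints in different components.
The 2nd edge added is 4—5.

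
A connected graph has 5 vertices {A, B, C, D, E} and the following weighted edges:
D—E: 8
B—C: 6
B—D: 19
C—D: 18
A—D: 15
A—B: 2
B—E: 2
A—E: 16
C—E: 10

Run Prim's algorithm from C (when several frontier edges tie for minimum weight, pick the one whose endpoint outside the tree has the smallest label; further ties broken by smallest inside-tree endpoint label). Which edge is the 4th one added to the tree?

Grow the tree from C using Prim:
Step 1: cheapest edge leaving the tree is B—C (6); add B.
Step 2: cheapest edge leaving the tree is A—B (2); add A.
Step 3: cheapest edge leaving the tree is B—E (2); add E.
Step 4: cheapest edge leaving the tree is D—E (8); add D.
The 4th edge added is D—E.

D-E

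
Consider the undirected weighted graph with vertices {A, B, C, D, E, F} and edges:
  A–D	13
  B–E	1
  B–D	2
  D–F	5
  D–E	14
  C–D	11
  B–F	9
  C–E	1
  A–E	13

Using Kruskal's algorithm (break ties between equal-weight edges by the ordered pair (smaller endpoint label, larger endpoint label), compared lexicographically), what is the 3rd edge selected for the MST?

B-D

Sort edges by weight, then run Kruskal:
B–E (1): add — endpoints in different components.
C–E (1): add — endpoints in different components.
B–D (2): add — endpoints in different components.
D–F (5): add — endpoints in different components.
B–F (9): skip — B and F already connected.
C–D (11): skip — C and D already connected.
A–D (13): add — endpoints in different components.
The 3rd edge added is B–D.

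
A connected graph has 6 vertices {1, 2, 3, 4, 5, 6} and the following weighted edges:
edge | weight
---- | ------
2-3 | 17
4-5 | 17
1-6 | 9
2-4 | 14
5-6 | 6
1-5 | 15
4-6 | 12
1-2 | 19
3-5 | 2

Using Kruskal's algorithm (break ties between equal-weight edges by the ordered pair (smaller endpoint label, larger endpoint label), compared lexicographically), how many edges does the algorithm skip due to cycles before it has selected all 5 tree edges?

Kruskal's algorithm — process edges by increasing weight (ties by edge label):
3-5 (2): add. Components now {1} {2} {3,5} {4} {6}
5-6 (6): add. Components now {1} {2} {3,5,6} {4}
1-6 (9): add. Components now {1,3,5,6} {2} {4}
4-6 (12): add. Components now {1,3,4,5,6} {2}
2-4 (14): add. Components now {1,2,3,4,5,6}
Edges rejected before the tree was complete: 0.

0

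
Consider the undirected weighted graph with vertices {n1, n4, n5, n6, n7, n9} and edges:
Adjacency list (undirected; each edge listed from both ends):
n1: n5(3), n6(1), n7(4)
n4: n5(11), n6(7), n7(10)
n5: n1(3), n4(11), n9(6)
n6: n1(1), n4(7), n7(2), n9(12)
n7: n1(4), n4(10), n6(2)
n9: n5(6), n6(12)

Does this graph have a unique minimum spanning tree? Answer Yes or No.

Yes

Kruskal's algorithm — process edges by increasing weight (ties by edge label):
n1–n6 (1): add. Components now {n7} {n5} {n1,n6} {n9} {n4}
n6–n7 (2): add. Components now {n1,n6,n7} {n5} {n9} {n4}
n1–n5 (3): add. Components now {n1,n5,n6,n7} {n9} {n4}
n1–n7 (4): skip — n7 and n1 already connected.
n5–n9 (6): add. Components now {n1,n5,n6,n7,n9} {n4}
n4–n6 (7): add. Components now {n1,n4,n5,n6,n7,n9}
Every non-tree edge has weight strictly greater than the heaviest edge on the tree path between its endpoints, so the MST is unique.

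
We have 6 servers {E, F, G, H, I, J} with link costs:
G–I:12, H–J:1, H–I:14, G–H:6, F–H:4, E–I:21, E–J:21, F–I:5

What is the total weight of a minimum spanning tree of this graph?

37

Grow the tree from G using Prim:
Step 1: frontier [G–H 6, G–I 12] → take G–H (6); add H.
Step 2: frontier [G–I 12, H–J 1, F–H 4, H–I 14] → take H–J (1); add J.
Step 3: frontier [G–I 12, F–H 4, H–I 14, E–J 21] → take F–H (4); add F.
Step 4: frontier [F–I 5, G–I 12, H–I 14, E–J 21] → take F–I (5); add I.
Step 5: frontier [E–I 21, E–J 21] → take E–I (21); add E.
MST edges: G–H, H–J, F–H, F–I, E–I; total weight 6+1+4+5+21 = 37.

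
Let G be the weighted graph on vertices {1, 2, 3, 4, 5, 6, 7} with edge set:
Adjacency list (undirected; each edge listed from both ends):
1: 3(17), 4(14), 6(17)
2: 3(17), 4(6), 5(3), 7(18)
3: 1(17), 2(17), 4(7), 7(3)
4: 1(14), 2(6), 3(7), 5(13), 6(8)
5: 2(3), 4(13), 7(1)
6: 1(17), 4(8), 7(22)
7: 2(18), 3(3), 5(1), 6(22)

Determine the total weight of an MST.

Kruskal's algorithm — process edges by increasing weight (ties by edge label):
5–7 (1): add. Components now {1} {2} {3} {4} {5,7} {6}
2–5 (3): add. Components now {1} {2,5,7} {3} {4} {6}
3–7 (3): add. Components now {1} {2,3,5,7} {4} {6}
2–4 (6): add. Components now {1} {2,3,4,5,7} {6}
3–4 (7): skip — 3 and 4 already connected.
4–6 (8): add. Components now {1} {2,3,4,5,6,7}
4–5 (13): skip — 4 and 5 already connected.
1–4 (14): add. Components now {1,2,3,4,5,6,7}
MST edges: 5–7, 2–5, 3–7, 2–4, 4–6, 1–4; total weight 1+3+3+6+8+14 = 35.

35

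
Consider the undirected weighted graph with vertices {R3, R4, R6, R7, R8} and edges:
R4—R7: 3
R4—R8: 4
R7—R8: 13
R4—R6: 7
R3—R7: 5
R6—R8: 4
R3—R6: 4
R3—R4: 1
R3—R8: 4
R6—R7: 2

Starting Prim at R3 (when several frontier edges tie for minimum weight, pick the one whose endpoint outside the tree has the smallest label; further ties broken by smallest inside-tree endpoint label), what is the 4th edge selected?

Prim's algorithm from R3:
Step 1: frontier [R3—R4 1, R3—R6 4, R3—R8 4, R3—R7 5] → take R3—R4 (1); add R4.
Step 2: frontier [R3—R6 4, R3—R8 4, R3—R7 5, R4—R7 3, R4—R8 4, R4—R6 7] → take R4—R7 (3); add R7.
Step 3: frontier [R3—R6 4, R3—R8 4, R4—R8 4, R4—R6 7, R6—R7 2, R7—R8 13] → take R6—R7 (2); add R6.
Step 4: frontier [R3—R8 4, R4—R8 4, R6—R8 4, R7—R8 13] → take R3—R8 (4); add R8.
The 4th edge added is R3—R8.

R3-R8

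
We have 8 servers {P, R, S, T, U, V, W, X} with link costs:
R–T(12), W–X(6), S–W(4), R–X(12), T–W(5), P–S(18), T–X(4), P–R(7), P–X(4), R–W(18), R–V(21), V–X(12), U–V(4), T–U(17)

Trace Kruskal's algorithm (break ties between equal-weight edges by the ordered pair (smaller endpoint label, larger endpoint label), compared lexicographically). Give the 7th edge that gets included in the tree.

Sort edges by weight, then run Kruskal:
P–X (4): add — endpoints in different components.
S–W (4): add — endpoints in different components.
T–X (4): add — endpoints in different components.
U–V (4): add — endpoints in different components.
T–W (5): add — endpoints in different components.
W–X (6): skip — X and W already connected.
P–R (7): add — endpoints in different components.
R–T (12): skip — R and T already connected.
R–X (12): skip — X and R already connected.
V–X (12): add — endpoints in different components.
The 7th edge added is V–X.

V-X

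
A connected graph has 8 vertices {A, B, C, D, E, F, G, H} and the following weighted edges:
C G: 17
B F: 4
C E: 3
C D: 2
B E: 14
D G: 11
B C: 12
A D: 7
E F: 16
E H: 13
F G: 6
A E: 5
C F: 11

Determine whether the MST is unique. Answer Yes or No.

No

Kruskal: consider edges lightest-first.
C D (2): add — endpoints in different components.
C E (3): add — endpoints in different components.
B F (4): add — endpoints in different components.
A E (5): add — endpoints in different components.
F G (6): add — endpoints in different components.
A D (7): skip — A and D already connected.
C F (11): add — endpoints in different components.
D G (11): skip — D and G already connected.
B C (12): skip — B and C already connected.
E H (13): add — endpoints in different components.
Non-tree edge D G has weight 11, equal to the heaviest edge on its tree cycle — swapping gives another MST of the same weight. Not unique.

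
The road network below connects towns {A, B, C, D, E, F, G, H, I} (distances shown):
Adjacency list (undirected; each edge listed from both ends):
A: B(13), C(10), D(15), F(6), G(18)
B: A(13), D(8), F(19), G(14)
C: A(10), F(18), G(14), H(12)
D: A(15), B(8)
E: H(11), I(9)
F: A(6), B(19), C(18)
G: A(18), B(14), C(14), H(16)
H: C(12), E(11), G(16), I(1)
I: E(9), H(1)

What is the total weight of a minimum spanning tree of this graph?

73

Kruskal's algorithm — process edges by increasing weight (ties by edge label):
H–I (1): add — endpoints in different components.
A–F (6): add — endpoints in different components.
B–D (8): add — endpoints in different components.
E–I (9): add — endpoints in different components.
A–C (10): add — endpoints in different components.
E–H (11): skip — E and H already connected.
C–H (12): add — endpoints in different components.
A–B (13): add — endpoints in different components.
B–G (14): add — endpoints in different components.
MST edges: H–I, A–F, B–D, E–I, A–C, C–H, A–B, B–G; total weight 1+6+8+9+10+12+13+14 = 73.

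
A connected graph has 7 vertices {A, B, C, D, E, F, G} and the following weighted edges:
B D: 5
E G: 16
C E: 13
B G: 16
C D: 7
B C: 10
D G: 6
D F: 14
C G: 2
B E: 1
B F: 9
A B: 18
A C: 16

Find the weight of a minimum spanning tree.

39

Kruskal's algorithm — process edges by increasing weight (ties by edge label):
B E (1): add — endpoints in different components.
C G (2): add — endpoints in different components.
B D (5): add — endpoints in different components.
D G (6): add — endpoints in different components.
C D (7): skip — C and D already connected.
B F (9): add — endpoints in different components.
B C (10): skip — B and C already connected.
C E (13): skip — C and E already connected.
D F (14): skip — D and F already connected.
A C (16): add — endpoints in different components.
MST edges: B E, C G, B D, D G, B F, A C; total weight 1+2+5+6+9+16 = 39.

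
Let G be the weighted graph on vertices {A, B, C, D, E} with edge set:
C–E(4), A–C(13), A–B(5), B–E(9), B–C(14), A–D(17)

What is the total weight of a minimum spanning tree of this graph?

Kruskal: consider edges lightest-first.
C–E (4): add. Components now {A} {B} {C,E} {D}
A–B (5): add. Components now {A,B} {C,E} {D}
B–E (9): add. Components now {A,B,C,E} {D}
A–C (13): skip — A and C already connected.
B–C (14): skip — B and C already connected.
A–D (17): add. Components now {A,B,C,D,E}
MST edges: C–E, A–B, B–E, A–D; total weight 4+5+9+17 = 35.

35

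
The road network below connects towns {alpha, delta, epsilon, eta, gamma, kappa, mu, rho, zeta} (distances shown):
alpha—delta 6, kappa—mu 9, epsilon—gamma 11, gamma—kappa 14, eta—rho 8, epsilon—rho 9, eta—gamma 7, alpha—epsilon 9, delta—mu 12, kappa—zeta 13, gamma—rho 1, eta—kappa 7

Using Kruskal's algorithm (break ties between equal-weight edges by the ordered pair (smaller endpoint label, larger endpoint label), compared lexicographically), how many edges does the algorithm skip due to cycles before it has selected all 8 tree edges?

Kruskal: consider edges lightest-first.
gamma—rho (1): add — endpoints in different components.
alpha—delta (6): add — endpoints in different components.
eta—gamma (7): add — endpoints in different components.
eta—kappa (7): add — endpoints in different components.
eta—rho (8): skip — rho and eta already connected.
alpha—epsilon (9): add — endpoints in different components.
epsilon—rho (9): add — endpoints in different components.
kappa—mu (9): add — endpoints in different components.
epsilon—gamma (11): skip — epsilon and gamma already connected.
delta—mu (12): skip — delta and mu already connected.
kappa—zeta (13): add — endpoints in different components.
Edges rejected before the tree was complete: 3.

3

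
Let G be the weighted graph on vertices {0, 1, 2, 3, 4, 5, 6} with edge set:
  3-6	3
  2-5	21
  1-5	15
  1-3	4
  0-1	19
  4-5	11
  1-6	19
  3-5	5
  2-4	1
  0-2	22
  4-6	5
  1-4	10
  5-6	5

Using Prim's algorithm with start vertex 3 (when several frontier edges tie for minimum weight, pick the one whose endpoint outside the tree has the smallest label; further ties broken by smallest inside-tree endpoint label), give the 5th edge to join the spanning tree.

3-5

Prim's algorithm from 3:
Step 1: cheapest edge leaving the tree is 3-6 (3); add 6.
Step 2: cheapest edge leaving the tree is 1-3 (4); add 1.
Step 3: cheapest edge leaving the tree is 4-6 (5); add 4.
Step 4: cheapest edge leaving the tree is 2-4 (1); add 2.
Step 5: cheapest edge leaving the tree is 3-5 (5); add 5.
Step 6: cheapest edge leaving the tree is 0-1 (19); add 0.
The 5th edge added is 3-5.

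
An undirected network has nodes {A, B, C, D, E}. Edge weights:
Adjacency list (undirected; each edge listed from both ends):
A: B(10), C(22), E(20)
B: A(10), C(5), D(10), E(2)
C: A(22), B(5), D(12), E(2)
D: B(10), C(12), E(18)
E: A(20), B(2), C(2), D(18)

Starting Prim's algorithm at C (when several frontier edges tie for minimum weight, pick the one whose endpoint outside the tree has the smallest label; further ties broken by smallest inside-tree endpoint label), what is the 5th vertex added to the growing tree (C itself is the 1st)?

D

Grow the tree from C using Prim:
Step 1: cheapest edge leaving the tree is C—E (2); add E.
Step 2: cheapest edge leaving the tree is B—E (2); add B.
Step 3: cheapest edge leaving the tree is A—B (10); add A.
Step 4: cheapest edge leaving the tree is B—D (10); add D.
Vertex order: C, E, B, A, D. The 5th vertex is D.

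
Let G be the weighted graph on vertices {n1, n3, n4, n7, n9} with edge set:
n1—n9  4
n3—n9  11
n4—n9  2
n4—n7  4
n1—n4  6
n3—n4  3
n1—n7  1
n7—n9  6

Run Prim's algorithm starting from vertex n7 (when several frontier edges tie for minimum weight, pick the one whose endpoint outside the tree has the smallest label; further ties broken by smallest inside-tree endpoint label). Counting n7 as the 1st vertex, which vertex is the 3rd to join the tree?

n4

Prim's algorithm from n7:
Step 1: frontier [n1—n7 1, n4—n7 4, n7—n9 6] → take n1—n7 (1); add n1.
Step 2: frontier [n1—n9 4, n1—n4 6, n4—n7 4, n7—n9 6] → take n4—n7 (4); add n4.
Step 3: frontier [n1—n9 4, n4—n9 2, n3—n4 3, n7—n9 6] → take n4—n9 (2); add n9.
Step 4: frontier [n3—n4 3, n3—n9 11] → take n3—n4 (3); add n3.
Vertex order: n7, n1, n4, n9, n3. The 3rd vertex is n4.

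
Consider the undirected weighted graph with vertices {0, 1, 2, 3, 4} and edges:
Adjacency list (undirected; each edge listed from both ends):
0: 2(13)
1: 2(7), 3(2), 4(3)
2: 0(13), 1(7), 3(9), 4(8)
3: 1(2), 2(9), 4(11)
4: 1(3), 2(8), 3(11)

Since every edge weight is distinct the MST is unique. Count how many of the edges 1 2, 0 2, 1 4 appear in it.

Kruskal: consider edges lightest-first.
1 3 (2): add. Components now {0} {1,3} {2} {4}
1 4 (3): add. Components now {0} {1,3,4} {2}
1 2 (7): add. Components now {0} {1,2,3,4}
2 4 (8): skip — 2 and 4 already connected.
2 3 (9): skip — 2 and 3 already connected.
3 4 (11): skip — 3 and 4 already connected.
0 2 (13): add. Components now {0,1,2,3,4}
MST edge set: {1 3, 1 4, 1 2, 0 2}.
Of the listed edges, {1 2, 0 2, 1 4} are in the MST → 3.

3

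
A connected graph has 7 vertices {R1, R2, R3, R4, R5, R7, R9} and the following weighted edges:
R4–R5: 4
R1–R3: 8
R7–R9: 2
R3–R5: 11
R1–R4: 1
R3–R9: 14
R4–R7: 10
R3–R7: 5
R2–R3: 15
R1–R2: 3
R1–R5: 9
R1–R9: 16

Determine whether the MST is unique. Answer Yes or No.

Yes

Kruskal's algorithm — process edges by increasing weight (ties by edge label):
R1–R4 (1): add — endpoints in different components.
R7–R9 (2): add — endpoints in different components.
R1–R2 (3): add — endpoints in different components.
R4–R5 (4): add — endpoints in different components.
R3–R7 (5): add — endpoints in different components.
R1–R3 (8): add — endpoints in different components.
Every non-tree edge has weight strictly greater than the heaviest edge on the tree path between its endpoints, so the MST is unique.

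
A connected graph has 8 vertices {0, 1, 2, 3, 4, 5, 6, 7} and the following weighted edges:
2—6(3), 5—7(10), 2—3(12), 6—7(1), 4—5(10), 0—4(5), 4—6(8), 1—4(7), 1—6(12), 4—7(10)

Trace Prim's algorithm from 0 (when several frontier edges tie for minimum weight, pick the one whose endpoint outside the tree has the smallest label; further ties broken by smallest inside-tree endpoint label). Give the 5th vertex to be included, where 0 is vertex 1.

7

Prim, starting at 0.
Step 1: cheapest edge leaving the tree is 0—4 (5); add 4.
Step 2: cheapest edge leaving the tree is 1—4 (7); add 1.
Step 3: cheapest edge leaving the tree is 4—6 (8); add 6.
Step 4: cheapest edge leaving the tree is 6—7 (1); add 7.
Step 5: cheapest edge leaving the tree is 2—6 (3); add 2.
Step 6: cheapest edge leaving the tree is 4—5 (10); add 5.
Step 7: cheapest edge leaving the tree is 2—3 (12); add 3.
Vertex order: 0, 4, 1, 6, 7, 2, 5, 3. The 5th vertex is 7.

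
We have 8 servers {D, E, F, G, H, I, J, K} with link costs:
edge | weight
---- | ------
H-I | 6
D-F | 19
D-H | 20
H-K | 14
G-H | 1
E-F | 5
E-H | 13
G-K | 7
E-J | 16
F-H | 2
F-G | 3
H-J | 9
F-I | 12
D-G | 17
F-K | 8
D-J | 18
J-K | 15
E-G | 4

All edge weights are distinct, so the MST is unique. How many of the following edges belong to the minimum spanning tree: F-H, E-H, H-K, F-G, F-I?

1

Sort edges by weight, then run Kruskal:
G-H (1): add — endpoints in different components.
F-H (2): add — endpoints in different components.
F-G (3): skip — F and G already connected.
E-G (4): add — endpoints in different components.
E-F (5): skip — E and F already connected.
H-I (6): add — endpoints in different components.
G-K (7): add — endpoints in different components.
F-K (8): skip — F and K already connected.
H-J (9): add — endpoints in different components.
F-I (12): skip — F and I already connected.
E-H (13): skip — E and H already connected.
H-K (14): skip — H and K already connected.
J-K (15): skip — J and K already connected.
E-J (16): skip — E and J already connected.
D-G (17): add — endpoints in different components.
MST edge set: {G-H, F-H, E-G, H-I, G-K, H-J, D-G}.
Of the listed edges, {F-H} are in the MST → 1.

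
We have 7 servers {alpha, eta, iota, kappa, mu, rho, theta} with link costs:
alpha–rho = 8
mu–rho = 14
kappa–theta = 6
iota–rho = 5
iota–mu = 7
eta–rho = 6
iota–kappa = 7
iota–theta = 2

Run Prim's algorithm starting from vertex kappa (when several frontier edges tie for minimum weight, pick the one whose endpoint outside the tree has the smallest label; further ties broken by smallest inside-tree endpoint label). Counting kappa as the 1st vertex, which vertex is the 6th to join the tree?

Prim's algorithm from kappa:
Step 1: frontier [kappa–theta 6, iota–kappa 7] → take kappa–theta (6); add theta.
Step 2: frontier [iota–kappa 7, iota–theta 2] → take iota–theta (2); add iota.
Step 3: frontier [iota–rho 5, iota–mu 7] → take iota–rho (5); add rho.
Step 4: frontier [iota–mu 7, eta–rho 6, alpha–rho 8, mu–rho 14] → take eta–rho (6); add eta.
Step 5: frontier [iota–mu 7, alpha–rho 8, mu–rho 14] → take iota–mu (7); add mu.
Step 6: frontier [alpha–rho 8] → take alpha–rho (8); add alpha.
Vertex order: kappa, theta, iota, rho, eta, mu, alpha. The 6th vertex is mu.

mu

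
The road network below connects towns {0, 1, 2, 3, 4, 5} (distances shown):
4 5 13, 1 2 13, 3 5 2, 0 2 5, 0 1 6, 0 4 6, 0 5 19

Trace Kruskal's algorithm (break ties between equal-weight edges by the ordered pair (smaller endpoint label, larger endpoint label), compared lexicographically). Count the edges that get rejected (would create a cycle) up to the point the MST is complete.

1

Sort edges by weight, then run Kruskal:
3 5 (2): add. Components now {0} {1} {2} {3,5} {4}
0 2 (5): add. Components now {0,2} {1} {3,5} {4}
0 1 (6): add. Components now {0,1,2} {3,5} {4}
0 4 (6): add. Components now {0,1,2,4} {3,5}
1 2 (13): skip — 1 and 2 already connected.
4 5 (13): add. Components now {0,1,2,3,4,5}
Edges rejected before the tree was complete: 1.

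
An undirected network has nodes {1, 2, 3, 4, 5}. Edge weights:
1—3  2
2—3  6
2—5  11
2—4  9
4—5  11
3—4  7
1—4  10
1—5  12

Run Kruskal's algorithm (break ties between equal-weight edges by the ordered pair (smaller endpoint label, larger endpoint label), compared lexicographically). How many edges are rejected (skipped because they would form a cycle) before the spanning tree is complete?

2

Kruskal: consider edges lightest-first.
1—3 (2): add. Components now {1,3} {2} {4} {5}
2—3 (6): add. Components now {1,2,3} {4} {5}
3—4 (7): add. Components now {1,2,3,4} {5}
2—4 (9): skip — 2 and 4 already connected.
1—4 (10): skip — 1 and 4 already connected.
2—5 (11): add. Components now {1,2,3,4,5}
Edges rejected before the tree was complete: 2.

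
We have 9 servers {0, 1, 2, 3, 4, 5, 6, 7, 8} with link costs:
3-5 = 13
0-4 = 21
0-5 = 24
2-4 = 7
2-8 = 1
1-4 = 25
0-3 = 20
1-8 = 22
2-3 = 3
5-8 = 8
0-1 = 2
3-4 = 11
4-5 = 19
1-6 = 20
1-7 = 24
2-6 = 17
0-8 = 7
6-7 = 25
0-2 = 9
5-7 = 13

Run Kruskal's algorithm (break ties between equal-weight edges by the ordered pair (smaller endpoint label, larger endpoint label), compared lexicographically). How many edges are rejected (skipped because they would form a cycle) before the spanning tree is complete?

3

Kruskal's algorithm — process edges by increasing weight (ties by edge label):
2-8 (1): add — endpoints in different components.
0-1 (2): add — endpoints in different components.
2-3 (3): add — endpoints in different components.
0-8 (7): add — endpoints in different components.
2-4 (7): add — endpoints in different components.
5-8 (8): add — endpoints in different components.
0-2 (9): skip — 0 and 2 already connected.
3-4 (11): skip — 3 and 4 already connected.
3-5 (13): skip — 3 and 5 already connected.
5-7 (13): add — endpoints in different components.
2-6 (17): add — endpoints in different components.
Edges rejected before the tree was complete: 3.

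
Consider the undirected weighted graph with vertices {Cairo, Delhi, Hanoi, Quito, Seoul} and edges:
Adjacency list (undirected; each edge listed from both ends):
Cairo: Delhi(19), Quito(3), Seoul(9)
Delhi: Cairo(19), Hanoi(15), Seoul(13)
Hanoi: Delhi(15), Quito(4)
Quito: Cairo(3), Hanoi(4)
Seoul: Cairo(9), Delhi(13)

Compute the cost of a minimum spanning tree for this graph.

29

Kruskal: consider edges lightest-first.
Cairo-Quito (3): add — endpoints in different components.
Hanoi-Quito (4): add — endpoints in different components.
Cairo-Seoul (9): add — endpoints in different components.
Delhi-Seoul (13): add — endpoints in different components.
MST edges: Cairo-Quito, Hanoi-Quito, Cairo-Seoul, Delhi-Seoul; total weight 3+4+9+13 = 29.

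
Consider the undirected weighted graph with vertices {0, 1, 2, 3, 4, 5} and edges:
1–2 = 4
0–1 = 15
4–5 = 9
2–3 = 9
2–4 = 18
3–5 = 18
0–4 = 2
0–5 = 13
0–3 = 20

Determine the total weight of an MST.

39

Prim, starting at 5.
Step 1: cheapest edge leaving the tree is 4–5 (9); add 4.
Step 2: cheapest edge leaving the tree is 0–4 (2); add 0.
Step 3: cheapest edge leaving the tree is 0–1 (15); add 1.
Step 4: cheapest edge leaving the tree is 1–2 (4); add 2.
Step 5: cheapest edge leaving the tree is 2–3 (9); add 3.
MST edges: 4–5, 0–4, 0–1, 1–2, 2–3; total weight 9+2+15+4+9 = 39.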